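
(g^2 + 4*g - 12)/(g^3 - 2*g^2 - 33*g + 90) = (g - 2)/(g^2 - 8*g + 15)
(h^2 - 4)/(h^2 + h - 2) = (h - 2)/(h - 1)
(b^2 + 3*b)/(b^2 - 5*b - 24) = b/(b - 8)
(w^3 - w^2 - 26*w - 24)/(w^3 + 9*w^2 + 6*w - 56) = (w^2 - 5*w - 6)/(w^2 + 5*w - 14)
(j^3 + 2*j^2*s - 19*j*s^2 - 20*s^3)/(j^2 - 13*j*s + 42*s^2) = (j^3 + 2*j^2*s - 19*j*s^2 - 20*s^3)/(j^2 - 13*j*s + 42*s^2)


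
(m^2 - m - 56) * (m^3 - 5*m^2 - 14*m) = m^5 - 6*m^4 - 65*m^3 + 294*m^2 + 784*m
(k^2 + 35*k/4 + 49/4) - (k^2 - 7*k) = 63*k/4 + 49/4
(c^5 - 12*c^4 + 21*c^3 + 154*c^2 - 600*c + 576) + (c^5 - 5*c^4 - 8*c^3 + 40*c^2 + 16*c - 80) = 2*c^5 - 17*c^4 + 13*c^3 + 194*c^2 - 584*c + 496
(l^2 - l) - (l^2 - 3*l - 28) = 2*l + 28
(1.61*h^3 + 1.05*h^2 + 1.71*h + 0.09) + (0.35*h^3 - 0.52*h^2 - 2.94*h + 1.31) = 1.96*h^3 + 0.53*h^2 - 1.23*h + 1.4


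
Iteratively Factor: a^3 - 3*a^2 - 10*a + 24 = (a - 2)*(a^2 - a - 12) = (a - 4)*(a - 2)*(a + 3)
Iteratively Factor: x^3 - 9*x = (x - 3)*(x^2 + 3*x) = (x - 3)*(x + 3)*(x)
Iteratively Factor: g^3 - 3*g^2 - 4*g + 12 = (g + 2)*(g^2 - 5*g + 6) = (g - 2)*(g + 2)*(g - 3)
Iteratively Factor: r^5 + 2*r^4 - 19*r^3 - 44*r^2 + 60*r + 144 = (r + 2)*(r^4 - 19*r^2 - 6*r + 72) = (r + 2)*(r + 3)*(r^3 - 3*r^2 - 10*r + 24) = (r + 2)*(r + 3)^2*(r^2 - 6*r + 8) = (r - 2)*(r + 2)*(r + 3)^2*(r - 4)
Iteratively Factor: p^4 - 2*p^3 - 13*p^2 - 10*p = (p - 5)*(p^3 + 3*p^2 + 2*p) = p*(p - 5)*(p^2 + 3*p + 2) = p*(p - 5)*(p + 2)*(p + 1)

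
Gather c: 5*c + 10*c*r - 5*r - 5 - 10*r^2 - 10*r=c*(10*r + 5) - 10*r^2 - 15*r - 5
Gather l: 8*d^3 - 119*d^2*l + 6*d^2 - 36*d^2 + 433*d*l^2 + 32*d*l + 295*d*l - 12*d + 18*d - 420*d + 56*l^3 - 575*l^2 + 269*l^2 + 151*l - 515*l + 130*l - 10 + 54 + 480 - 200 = 8*d^3 - 30*d^2 - 414*d + 56*l^3 + l^2*(433*d - 306) + l*(-119*d^2 + 327*d - 234) + 324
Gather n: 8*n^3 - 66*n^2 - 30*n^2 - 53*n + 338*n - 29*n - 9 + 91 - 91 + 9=8*n^3 - 96*n^2 + 256*n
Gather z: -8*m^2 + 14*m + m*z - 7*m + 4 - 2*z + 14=-8*m^2 + 7*m + z*(m - 2) + 18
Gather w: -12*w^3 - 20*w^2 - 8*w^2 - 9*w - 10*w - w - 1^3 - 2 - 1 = -12*w^3 - 28*w^2 - 20*w - 4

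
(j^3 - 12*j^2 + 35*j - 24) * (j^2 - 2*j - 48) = j^5 - 14*j^4 + 11*j^3 + 482*j^2 - 1632*j + 1152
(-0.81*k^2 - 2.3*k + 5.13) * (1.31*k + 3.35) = -1.0611*k^3 - 5.7265*k^2 - 0.984699999999999*k + 17.1855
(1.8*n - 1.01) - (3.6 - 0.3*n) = 2.1*n - 4.61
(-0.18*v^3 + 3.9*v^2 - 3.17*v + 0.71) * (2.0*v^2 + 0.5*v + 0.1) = -0.36*v^5 + 7.71*v^4 - 4.408*v^3 + 0.225*v^2 + 0.038*v + 0.071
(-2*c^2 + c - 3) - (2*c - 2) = -2*c^2 - c - 1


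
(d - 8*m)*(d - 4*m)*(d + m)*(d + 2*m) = d^4 - 9*d^3*m - 2*d^2*m^2 + 72*d*m^3 + 64*m^4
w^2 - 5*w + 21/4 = (w - 7/2)*(w - 3/2)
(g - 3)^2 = g^2 - 6*g + 9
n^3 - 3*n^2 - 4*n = n*(n - 4)*(n + 1)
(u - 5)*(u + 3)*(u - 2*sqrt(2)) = u^3 - 2*sqrt(2)*u^2 - 2*u^2 - 15*u + 4*sqrt(2)*u + 30*sqrt(2)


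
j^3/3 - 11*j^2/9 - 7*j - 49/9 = (j/3 + 1/3)*(j - 7)*(j + 7/3)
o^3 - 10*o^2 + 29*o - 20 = (o - 5)*(o - 4)*(o - 1)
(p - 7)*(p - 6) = p^2 - 13*p + 42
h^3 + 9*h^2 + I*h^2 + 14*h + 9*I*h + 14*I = (h + 2)*(h + 7)*(h + I)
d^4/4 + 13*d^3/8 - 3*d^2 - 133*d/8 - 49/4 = (d/4 + 1/2)*(d - 7/2)*(d + 1)*(d + 7)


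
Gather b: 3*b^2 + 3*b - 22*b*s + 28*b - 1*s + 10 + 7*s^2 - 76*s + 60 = 3*b^2 + b*(31 - 22*s) + 7*s^2 - 77*s + 70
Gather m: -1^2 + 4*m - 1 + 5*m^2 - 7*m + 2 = 5*m^2 - 3*m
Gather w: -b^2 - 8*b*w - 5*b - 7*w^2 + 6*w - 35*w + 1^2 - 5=-b^2 - 5*b - 7*w^2 + w*(-8*b - 29) - 4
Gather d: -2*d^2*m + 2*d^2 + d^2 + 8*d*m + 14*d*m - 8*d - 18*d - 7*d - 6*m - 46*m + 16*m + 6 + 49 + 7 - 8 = d^2*(3 - 2*m) + d*(22*m - 33) - 36*m + 54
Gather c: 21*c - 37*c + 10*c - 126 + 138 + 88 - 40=60 - 6*c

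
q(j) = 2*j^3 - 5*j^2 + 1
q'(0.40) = -3.04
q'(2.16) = 6.39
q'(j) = 6*j^2 - 10*j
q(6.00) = 253.00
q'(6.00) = 156.00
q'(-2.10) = 47.46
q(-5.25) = -426.22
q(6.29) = 300.90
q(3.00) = 10.00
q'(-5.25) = 217.88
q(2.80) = 5.70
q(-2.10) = -39.57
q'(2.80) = 19.04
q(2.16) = -2.17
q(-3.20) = -115.74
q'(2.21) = 7.20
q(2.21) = -1.83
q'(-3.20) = 93.44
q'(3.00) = 24.00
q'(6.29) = 174.48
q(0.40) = 0.33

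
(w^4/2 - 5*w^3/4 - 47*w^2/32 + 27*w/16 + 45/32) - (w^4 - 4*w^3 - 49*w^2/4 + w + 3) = -w^4/2 + 11*w^3/4 + 345*w^2/32 + 11*w/16 - 51/32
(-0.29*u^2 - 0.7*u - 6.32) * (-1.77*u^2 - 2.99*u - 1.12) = 0.5133*u^4 + 2.1061*u^3 + 13.6042*u^2 + 19.6808*u + 7.0784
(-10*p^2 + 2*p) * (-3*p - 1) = 30*p^3 + 4*p^2 - 2*p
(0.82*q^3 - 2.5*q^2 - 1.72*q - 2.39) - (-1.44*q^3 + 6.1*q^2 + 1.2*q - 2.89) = 2.26*q^3 - 8.6*q^2 - 2.92*q + 0.5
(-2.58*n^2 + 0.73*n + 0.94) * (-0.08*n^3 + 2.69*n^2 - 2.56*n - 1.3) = 0.2064*n^5 - 6.9986*n^4 + 8.4933*n^3 + 4.0138*n^2 - 3.3554*n - 1.222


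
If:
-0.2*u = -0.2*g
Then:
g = u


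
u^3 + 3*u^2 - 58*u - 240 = (u - 8)*(u + 5)*(u + 6)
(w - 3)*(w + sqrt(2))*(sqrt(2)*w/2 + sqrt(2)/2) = sqrt(2)*w^3/2 - sqrt(2)*w^2 + w^2 - 3*sqrt(2)*w/2 - 2*w - 3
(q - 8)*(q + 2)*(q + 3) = q^3 - 3*q^2 - 34*q - 48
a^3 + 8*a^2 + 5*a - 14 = (a - 1)*(a + 2)*(a + 7)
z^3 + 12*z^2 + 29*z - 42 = (z - 1)*(z + 6)*(z + 7)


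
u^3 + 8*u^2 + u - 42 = (u - 2)*(u + 3)*(u + 7)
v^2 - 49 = (v - 7)*(v + 7)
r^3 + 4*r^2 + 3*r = r*(r + 1)*(r + 3)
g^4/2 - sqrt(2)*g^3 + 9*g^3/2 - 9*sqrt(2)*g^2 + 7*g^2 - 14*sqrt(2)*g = g*(g/2 + 1)*(g + 7)*(g - 2*sqrt(2))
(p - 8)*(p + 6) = p^2 - 2*p - 48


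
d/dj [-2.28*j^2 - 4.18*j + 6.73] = -4.56*j - 4.18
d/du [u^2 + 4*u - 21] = 2*u + 4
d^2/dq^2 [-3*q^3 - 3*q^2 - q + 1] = -18*q - 6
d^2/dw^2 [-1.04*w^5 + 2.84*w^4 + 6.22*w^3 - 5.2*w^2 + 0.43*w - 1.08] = -20.8*w^3 + 34.08*w^2 + 37.32*w - 10.4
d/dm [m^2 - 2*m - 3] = 2*m - 2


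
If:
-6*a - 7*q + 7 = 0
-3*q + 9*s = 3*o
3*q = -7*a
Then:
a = -21/31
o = 3*s - 49/31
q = 49/31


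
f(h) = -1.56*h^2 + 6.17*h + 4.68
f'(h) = 6.17 - 3.12*h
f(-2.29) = -17.63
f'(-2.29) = 13.31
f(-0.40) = 1.96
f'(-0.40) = 7.42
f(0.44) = 7.09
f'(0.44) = 4.80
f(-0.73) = -0.66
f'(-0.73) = 8.45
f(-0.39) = 2.04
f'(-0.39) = 7.39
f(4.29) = 2.44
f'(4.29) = -7.21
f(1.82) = 10.74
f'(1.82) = 0.49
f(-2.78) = -24.53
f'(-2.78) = 14.84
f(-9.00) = -177.21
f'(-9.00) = 34.25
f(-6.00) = -88.50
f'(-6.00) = 24.89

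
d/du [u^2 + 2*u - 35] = 2*u + 2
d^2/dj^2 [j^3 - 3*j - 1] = 6*j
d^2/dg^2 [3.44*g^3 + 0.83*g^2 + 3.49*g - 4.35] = 20.64*g + 1.66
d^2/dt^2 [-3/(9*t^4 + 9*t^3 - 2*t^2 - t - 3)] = 6*((54*t^2 + 27*t - 2)*(-9*t^4 - 9*t^3 + 2*t^2 + t + 3) + (36*t^3 + 27*t^2 - 4*t - 1)^2)/(-9*t^4 - 9*t^3 + 2*t^2 + t + 3)^3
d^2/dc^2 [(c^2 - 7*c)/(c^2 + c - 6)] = 4*(-4*c^3 + 9*c^2 - 63*c - 3)/(c^6 + 3*c^5 - 15*c^4 - 35*c^3 + 90*c^2 + 108*c - 216)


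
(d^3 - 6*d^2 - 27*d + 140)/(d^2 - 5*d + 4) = (d^2 - 2*d - 35)/(d - 1)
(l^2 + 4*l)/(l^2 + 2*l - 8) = l/(l - 2)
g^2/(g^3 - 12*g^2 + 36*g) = g/(g^2 - 12*g + 36)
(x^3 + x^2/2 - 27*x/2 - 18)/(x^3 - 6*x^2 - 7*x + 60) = (x + 3/2)/(x - 5)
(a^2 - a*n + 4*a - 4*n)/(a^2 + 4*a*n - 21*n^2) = (a^2 - a*n + 4*a - 4*n)/(a^2 + 4*a*n - 21*n^2)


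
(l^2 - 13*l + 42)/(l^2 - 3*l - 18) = (l - 7)/(l + 3)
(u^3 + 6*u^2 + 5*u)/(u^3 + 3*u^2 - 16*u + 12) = u*(u^2 + 6*u + 5)/(u^3 + 3*u^2 - 16*u + 12)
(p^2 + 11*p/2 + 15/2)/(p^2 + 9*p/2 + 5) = (p + 3)/(p + 2)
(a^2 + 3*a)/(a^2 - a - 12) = a/(a - 4)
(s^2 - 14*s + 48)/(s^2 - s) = (s^2 - 14*s + 48)/(s*(s - 1))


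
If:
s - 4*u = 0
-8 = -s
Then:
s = 8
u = 2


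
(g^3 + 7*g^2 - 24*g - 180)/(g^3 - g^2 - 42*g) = (g^2 + g - 30)/(g*(g - 7))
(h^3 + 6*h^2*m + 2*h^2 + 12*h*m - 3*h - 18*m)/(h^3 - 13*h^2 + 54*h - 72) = (h^3 + 6*h^2*m + 2*h^2 + 12*h*m - 3*h - 18*m)/(h^3 - 13*h^2 + 54*h - 72)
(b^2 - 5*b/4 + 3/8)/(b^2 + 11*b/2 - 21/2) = (8*b^2 - 10*b + 3)/(4*(2*b^2 + 11*b - 21))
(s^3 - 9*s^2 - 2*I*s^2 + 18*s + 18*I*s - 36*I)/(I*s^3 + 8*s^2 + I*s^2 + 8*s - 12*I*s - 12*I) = I*(-s^2 + 9*s - 18)/(s^2 + s*(1 - 6*I) - 6*I)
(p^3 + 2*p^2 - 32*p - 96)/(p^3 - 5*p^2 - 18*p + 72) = (p + 4)/(p - 3)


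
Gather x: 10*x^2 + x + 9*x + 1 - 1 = 10*x^2 + 10*x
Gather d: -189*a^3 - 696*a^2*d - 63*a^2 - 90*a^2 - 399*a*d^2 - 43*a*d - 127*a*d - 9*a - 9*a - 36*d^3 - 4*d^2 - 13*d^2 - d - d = -189*a^3 - 153*a^2 - 18*a - 36*d^3 + d^2*(-399*a - 17) + d*(-696*a^2 - 170*a - 2)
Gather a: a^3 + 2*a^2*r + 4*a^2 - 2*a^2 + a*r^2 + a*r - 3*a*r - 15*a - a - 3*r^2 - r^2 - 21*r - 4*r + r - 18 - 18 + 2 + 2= a^3 + a^2*(2*r + 2) + a*(r^2 - 2*r - 16) - 4*r^2 - 24*r - 32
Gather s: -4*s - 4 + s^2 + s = s^2 - 3*s - 4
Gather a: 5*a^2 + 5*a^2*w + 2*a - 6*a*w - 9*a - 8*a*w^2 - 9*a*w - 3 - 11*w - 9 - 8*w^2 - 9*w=a^2*(5*w + 5) + a*(-8*w^2 - 15*w - 7) - 8*w^2 - 20*w - 12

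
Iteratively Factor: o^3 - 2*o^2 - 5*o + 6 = (o + 2)*(o^2 - 4*o + 3) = (o - 1)*(o + 2)*(o - 3)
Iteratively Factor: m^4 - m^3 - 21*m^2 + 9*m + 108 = (m - 3)*(m^3 + 2*m^2 - 15*m - 36) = (m - 3)*(m + 3)*(m^2 - m - 12) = (m - 4)*(m - 3)*(m + 3)*(m + 3)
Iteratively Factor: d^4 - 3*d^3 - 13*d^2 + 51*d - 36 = (d + 4)*(d^3 - 7*d^2 + 15*d - 9) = (d - 1)*(d + 4)*(d^2 - 6*d + 9) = (d - 3)*(d - 1)*(d + 4)*(d - 3)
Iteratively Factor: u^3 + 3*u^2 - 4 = (u + 2)*(u^2 + u - 2) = (u - 1)*(u + 2)*(u + 2)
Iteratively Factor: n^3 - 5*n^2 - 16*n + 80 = (n - 5)*(n^2 - 16) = (n - 5)*(n - 4)*(n + 4)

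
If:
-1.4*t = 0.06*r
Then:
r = -23.3333333333333*t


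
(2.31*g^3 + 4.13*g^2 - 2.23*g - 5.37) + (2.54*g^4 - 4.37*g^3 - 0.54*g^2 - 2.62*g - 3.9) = 2.54*g^4 - 2.06*g^3 + 3.59*g^2 - 4.85*g - 9.27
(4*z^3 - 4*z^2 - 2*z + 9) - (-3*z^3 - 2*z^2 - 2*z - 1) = 7*z^3 - 2*z^2 + 10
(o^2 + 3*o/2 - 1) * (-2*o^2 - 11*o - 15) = -2*o^4 - 14*o^3 - 59*o^2/2 - 23*o/2 + 15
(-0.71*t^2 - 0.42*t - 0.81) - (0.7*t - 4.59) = -0.71*t^2 - 1.12*t + 3.78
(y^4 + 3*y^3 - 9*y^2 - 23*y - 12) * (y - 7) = y^5 - 4*y^4 - 30*y^3 + 40*y^2 + 149*y + 84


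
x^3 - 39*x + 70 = (x - 5)*(x - 2)*(x + 7)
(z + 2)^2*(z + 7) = z^3 + 11*z^2 + 32*z + 28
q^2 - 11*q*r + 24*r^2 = (q - 8*r)*(q - 3*r)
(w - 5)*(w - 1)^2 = w^3 - 7*w^2 + 11*w - 5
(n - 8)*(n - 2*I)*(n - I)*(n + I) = n^4 - 8*n^3 - 2*I*n^3 + n^2 + 16*I*n^2 - 8*n - 2*I*n + 16*I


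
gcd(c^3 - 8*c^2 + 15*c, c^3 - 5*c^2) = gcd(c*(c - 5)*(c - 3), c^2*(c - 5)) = c^2 - 5*c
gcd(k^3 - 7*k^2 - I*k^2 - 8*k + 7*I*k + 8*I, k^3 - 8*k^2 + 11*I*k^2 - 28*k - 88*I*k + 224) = k - 8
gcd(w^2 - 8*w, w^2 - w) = w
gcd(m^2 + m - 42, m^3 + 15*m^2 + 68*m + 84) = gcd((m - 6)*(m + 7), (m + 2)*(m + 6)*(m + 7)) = m + 7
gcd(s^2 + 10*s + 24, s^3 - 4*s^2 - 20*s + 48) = s + 4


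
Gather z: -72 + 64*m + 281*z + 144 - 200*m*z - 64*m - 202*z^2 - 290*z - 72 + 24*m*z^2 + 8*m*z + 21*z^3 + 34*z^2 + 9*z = -192*m*z + 21*z^3 + z^2*(24*m - 168)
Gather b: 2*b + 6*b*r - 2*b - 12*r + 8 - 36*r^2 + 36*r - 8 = 6*b*r - 36*r^2 + 24*r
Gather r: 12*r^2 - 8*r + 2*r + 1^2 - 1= 12*r^2 - 6*r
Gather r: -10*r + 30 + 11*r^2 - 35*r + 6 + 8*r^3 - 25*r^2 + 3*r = 8*r^3 - 14*r^2 - 42*r + 36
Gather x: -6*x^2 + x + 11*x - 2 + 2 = -6*x^2 + 12*x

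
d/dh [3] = 0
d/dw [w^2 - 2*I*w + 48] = 2*w - 2*I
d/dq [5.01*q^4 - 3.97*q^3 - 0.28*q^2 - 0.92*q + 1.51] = 20.04*q^3 - 11.91*q^2 - 0.56*q - 0.92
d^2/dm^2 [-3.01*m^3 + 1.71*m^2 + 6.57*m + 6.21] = 3.42 - 18.06*m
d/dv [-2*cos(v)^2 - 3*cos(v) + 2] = (4*cos(v) + 3)*sin(v)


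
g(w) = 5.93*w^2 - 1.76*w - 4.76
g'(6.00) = 69.40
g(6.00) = 198.16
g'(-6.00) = -72.92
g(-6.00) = 219.28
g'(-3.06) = -38.05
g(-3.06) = 56.15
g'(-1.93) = -24.65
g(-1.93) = 20.73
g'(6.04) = 69.87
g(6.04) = 200.95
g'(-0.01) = -1.88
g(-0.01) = -4.74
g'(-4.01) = -49.32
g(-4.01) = 97.65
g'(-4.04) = -49.67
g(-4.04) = 99.14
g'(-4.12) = -50.62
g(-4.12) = 103.15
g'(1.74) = 18.88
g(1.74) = 10.13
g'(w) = 11.86*w - 1.76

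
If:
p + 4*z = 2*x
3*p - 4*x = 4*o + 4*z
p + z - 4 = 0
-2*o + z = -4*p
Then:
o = 14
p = 8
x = -4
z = -4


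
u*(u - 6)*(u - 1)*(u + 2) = u^4 - 5*u^3 - 8*u^2 + 12*u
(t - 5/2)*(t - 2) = t^2 - 9*t/2 + 5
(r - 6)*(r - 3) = r^2 - 9*r + 18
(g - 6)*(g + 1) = g^2 - 5*g - 6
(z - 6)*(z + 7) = z^2 + z - 42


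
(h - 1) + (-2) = h - 3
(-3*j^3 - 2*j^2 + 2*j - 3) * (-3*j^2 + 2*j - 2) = 9*j^5 - 4*j^3 + 17*j^2 - 10*j + 6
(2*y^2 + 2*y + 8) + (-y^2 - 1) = y^2 + 2*y + 7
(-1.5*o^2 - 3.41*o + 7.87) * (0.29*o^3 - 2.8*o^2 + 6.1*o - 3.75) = -0.435*o^5 + 3.2111*o^4 + 2.6803*o^3 - 37.212*o^2 + 60.7945*o - 29.5125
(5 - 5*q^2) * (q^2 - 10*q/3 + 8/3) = -5*q^4 + 50*q^3/3 - 25*q^2/3 - 50*q/3 + 40/3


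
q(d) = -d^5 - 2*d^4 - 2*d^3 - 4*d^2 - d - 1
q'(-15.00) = -227356.00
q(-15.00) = 663989.00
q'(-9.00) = -27388.00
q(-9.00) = 47069.00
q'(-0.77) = 3.50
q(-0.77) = -2.12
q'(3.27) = -942.73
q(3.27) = -719.54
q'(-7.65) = -13833.77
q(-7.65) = 20018.54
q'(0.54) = -8.75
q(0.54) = -3.24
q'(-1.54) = -1.81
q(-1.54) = -4.23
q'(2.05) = -199.84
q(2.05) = -108.62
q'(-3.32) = -355.29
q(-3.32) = 191.79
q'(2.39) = -326.75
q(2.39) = -196.78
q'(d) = -5*d^4 - 8*d^3 - 6*d^2 - 8*d - 1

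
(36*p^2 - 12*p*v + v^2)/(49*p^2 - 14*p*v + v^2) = (36*p^2 - 12*p*v + v^2)/(49*p^2 - 14*p*v + v^2)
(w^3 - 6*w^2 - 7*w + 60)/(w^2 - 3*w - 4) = (w^2 - 2*w - 15)/(w + 1)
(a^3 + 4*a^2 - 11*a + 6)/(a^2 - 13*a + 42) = (a^3 + 4*a^2 - 11*a + 6)/(a^2 - 13*a + 42)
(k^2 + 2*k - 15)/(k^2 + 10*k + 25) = (k - 3)/(k + 5)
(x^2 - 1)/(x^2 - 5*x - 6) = (x - 1)/(x - 6)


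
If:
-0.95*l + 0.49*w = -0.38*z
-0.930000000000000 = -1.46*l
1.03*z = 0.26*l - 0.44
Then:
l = 0.64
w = 1.44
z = -0.27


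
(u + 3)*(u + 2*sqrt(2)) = u^2 + 2*sqrt(2)*u + 3*u + 6*sqrt(2)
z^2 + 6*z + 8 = (z + 2)*(z + 4)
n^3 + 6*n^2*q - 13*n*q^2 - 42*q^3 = (n - 3*q)*(n + 2*q)*(n + 7*q)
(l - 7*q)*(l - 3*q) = l^2 - 10*l*q + 21*q^2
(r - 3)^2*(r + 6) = r^3 - 27*r + 54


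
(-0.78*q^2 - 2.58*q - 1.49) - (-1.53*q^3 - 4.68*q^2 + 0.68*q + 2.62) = 1.53*q^3 + 3.9*q^2 - 3.26*q - 4.11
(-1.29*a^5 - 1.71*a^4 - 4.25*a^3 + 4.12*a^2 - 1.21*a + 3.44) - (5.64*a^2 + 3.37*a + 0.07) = -1.29*a^5 - 1.71*a^4 - 4.25*a^3 - 1.52*a^2 - 4.58*a + 3.37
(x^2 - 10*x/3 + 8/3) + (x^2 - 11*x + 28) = 2*x^2 - 43*x/3 + 92/3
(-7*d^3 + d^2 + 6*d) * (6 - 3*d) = 21*d^4 - 45*d^3 - 12*d^2 + 36*d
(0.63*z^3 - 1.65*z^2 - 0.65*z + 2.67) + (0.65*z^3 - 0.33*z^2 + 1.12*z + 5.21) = 1.28*z^3 - 1.98*z^2 + 0.47*z + 7.88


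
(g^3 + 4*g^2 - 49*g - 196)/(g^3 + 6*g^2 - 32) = (g^2 - 49)/(g^2 + 2*g - 8)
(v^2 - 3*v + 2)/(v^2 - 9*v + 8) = (v - 2)/(v - 8)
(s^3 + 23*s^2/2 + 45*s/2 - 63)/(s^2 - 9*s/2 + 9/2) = (s^2 + 13*s + 42)/(s - 3)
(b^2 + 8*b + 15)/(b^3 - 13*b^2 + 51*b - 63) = (b^2 + 8*b + 15)/(b^3 - 13*b^2 + 51*b - 63)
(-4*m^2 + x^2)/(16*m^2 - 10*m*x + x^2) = (2*m + x)/(-8*m + x)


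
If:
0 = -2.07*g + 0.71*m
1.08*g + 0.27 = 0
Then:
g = -0.25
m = -0.73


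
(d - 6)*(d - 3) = d^2 - 9*d + 18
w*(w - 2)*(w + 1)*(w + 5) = w^4 + 4*w^3 - 7*w^2 - 10*w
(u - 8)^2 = u^2 - 16*u + 64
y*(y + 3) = y^2 + 3*y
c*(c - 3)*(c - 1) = c^3 - 4*c^2 + 3*c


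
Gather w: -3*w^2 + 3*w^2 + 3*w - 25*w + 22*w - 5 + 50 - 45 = 0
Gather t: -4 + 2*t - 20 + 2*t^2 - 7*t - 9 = 2*t^2 - 5*t - 33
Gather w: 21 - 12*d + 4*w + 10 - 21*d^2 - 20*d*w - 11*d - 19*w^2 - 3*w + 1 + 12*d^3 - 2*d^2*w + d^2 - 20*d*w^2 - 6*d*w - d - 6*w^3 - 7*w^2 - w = 12*d^3 - 20*d^2 - 24*d - 6*w^3 + w^2*(-20*d - 26) + w*(-2*d^2 - 26*d) + 32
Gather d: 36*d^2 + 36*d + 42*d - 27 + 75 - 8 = 36*d^2 + 78*d + 40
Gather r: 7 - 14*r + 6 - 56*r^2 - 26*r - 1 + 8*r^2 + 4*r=-48*r^2 - 36*r + 12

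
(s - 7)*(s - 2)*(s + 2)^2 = s^4 - 5*s^3 - 18*s^2 + 20*s + 56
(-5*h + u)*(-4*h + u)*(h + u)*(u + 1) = 20*h^3*u + 20*h^3 + 11*h^2*u^2 + 11*h^2*u - 8*h*u^3 - 8*h*u^2 + u^4 + u^3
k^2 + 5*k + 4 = (k + 1)*(k + 4)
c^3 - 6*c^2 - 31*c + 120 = (c - 8)*(c - 3)*(c + 5)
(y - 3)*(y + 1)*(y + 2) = y^3 - 7*y - 6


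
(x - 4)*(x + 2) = x^2 - 2*x - 8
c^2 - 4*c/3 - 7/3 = (c - 7/3)*(c + 1)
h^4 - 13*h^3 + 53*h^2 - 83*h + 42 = (h - 7)*(h - 3)*(h - 2)*(h - 1)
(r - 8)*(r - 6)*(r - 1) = r^3 - 15*r^2 + 62*r - 48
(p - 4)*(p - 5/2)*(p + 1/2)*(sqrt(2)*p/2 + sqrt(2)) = sqrt(2)*p^4/2 - 2*sqrt(2)*p^3 - 21*sqrt(2)*p^2/8 + 37*sqrt(2)*p/4 + 5*sqrt(2)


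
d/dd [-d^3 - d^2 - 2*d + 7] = -3*d^2 - 2*d - 2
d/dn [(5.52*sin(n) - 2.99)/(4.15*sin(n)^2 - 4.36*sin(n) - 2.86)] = (-22.908*sin(n)^2 + 24.817*sin(n) - 28.8236)*cos(n)/(17.2225*sin(n)^4 - 36.188*sin(n)^3 - 4.7284*sin(n)^2 + 24.9392*sin(n) + 8.1796)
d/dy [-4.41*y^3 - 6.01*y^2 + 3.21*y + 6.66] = -13.23*y^2 - 12.02*y + 3.21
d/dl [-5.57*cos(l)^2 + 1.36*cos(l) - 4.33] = (11.14*cos(l) - 1.36)*sin(l)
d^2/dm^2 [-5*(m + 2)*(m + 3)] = -10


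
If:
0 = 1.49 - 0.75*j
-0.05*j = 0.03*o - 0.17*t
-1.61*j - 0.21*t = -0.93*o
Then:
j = 1.99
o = 3.72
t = 1.24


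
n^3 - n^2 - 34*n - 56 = (n - 7)*(n + 2)*(n + 4)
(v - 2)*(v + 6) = v^2 + 4*v - 12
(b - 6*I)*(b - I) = b^2 - 7*I*b - 6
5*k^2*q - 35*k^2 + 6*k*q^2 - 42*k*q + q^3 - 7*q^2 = (k + q)*(5*k + q)*(q - 7)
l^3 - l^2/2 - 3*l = l*(l - 2)*(l + 3/2)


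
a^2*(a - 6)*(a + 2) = a^4 - 4*a^3 - 12*a^2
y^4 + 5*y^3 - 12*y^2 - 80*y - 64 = (y - 4)*(y + 1)*(y + 4)^2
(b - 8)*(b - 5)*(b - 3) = b^3 - 16*b^2 + 79*b - 120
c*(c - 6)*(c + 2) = c^3 - 4*c^2 - 12*c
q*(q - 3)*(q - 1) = q^3 - 4*q^2 + 3*q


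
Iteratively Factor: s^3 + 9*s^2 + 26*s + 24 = (s + 2)*(s^2 + 7*s + 12) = (s + 2)*(s + 4)*(s + 3)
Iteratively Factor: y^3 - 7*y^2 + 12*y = (y)*(y^2 - 7*y + 12) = y*(y - 3)*(y - 4)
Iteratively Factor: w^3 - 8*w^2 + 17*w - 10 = (w - 5)*(w^2 - 3*w + 2) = (w - 5)*(w - 1)*(w - 2)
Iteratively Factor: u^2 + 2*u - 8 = (u - 2)*(u + 4)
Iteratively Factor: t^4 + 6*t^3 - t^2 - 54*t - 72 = (t - 3)*(t^3 + 9*t^2 + 26*t + 24) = (t - 3)*(t + 3)*(t^2 + 6*t + 8) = (t - 3)*(t + 3)*(t + 4)*(t + 2)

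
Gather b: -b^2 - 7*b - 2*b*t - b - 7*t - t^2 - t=-b^2 + b*(-2*t - 8) - t^2 - 8*t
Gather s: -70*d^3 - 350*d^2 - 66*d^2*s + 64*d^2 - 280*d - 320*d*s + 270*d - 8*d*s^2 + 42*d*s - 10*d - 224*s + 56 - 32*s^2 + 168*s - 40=-70*d^3 - 286*d^2 - 20*d + s^2*(-8*d - 32) + s*(-66*d^2 - 278*d - 56) + 16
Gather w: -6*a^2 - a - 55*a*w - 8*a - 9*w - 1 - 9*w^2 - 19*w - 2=-6*a^2 - 9*a - 9*w^2 + w*(-55*a - 28) - 3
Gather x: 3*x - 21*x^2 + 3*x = -21*x^2 + 6*x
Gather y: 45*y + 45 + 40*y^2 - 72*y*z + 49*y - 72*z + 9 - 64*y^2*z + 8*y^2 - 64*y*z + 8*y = y^2*(48 - 64*z) + y*(102 - 136*z) - 72*z + 54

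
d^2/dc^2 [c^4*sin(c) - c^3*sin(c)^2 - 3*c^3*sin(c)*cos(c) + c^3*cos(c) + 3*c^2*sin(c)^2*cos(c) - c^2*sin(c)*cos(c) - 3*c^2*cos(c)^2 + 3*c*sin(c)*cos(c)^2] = -c^4*sin(c) + 6*c^3*sin(2*c) + 7*c^3*cos(c) - 2*c^3*cos(2*c) - 4*c^2*sin(2*c) + 6*sqrt(2)*c^2*sin(c + pi/4) - 27*c^2*cos(c)/4 - 12*c^2*cos(2*c) + 27*c^2*cos(3*c)/4 - 15*c*sin(c)/4 + 3*c*sin(2*c) + 9*c*sin(3*c)/4 + 6*c*cos(c) - c*cos(2*c) - 3*c - sin(2*c) + 3*cos(c) - 3*cos(2*c) + 3*cos(3*c) - 3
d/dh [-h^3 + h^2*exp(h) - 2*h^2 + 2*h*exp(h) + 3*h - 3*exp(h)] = h^2*exp(h) - 3*h^2 + 4*h*exp(h) - 4*h - exp(h) + 3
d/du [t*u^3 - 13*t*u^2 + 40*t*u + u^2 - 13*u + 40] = 3*t*u^2 - 26*t*u + 40*t + 2*u - 13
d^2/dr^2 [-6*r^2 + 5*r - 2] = -12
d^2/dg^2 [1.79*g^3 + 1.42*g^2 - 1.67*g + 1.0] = 10.74*g + 2.84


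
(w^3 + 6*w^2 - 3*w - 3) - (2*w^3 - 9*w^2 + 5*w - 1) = -w^3 + 15*w^2 - 8*w - 2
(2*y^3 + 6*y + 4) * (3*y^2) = 6*y^5 + 18*y^3 + 12*y^2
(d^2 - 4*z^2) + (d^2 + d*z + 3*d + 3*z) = 2*d^2 + d*z + 3*d - 4*z^2 + 3*z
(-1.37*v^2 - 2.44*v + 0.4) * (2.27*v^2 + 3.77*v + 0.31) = -3.1099*v^4 - 10.7037*v^3 - 8.7155*v^2 + 0.7516*v + 0.124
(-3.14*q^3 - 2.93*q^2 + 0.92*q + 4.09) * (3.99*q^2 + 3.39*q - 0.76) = -12.5286*q^5 - 22.3353*q^4 - 3.8755*q^3 + 21.6647*q^2 + 13.1659*q - 3.1084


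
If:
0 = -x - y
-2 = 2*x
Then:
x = -1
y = 1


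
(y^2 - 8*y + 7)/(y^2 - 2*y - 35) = (y - 1)/(y + 5)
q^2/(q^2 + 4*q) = q/(q + 4)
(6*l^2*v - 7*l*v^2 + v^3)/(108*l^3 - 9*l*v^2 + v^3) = v*(-l + v)/(-18*l^2 - 3*l*v + v^2)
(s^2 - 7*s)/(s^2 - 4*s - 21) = s/(s + 3)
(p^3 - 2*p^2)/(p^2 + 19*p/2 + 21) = 2*p^2*(p - 2)/(2*p^2 + 19*p + 42)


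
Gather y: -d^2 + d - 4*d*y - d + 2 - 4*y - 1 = -d^2 + y*(-4*d - 4) + 1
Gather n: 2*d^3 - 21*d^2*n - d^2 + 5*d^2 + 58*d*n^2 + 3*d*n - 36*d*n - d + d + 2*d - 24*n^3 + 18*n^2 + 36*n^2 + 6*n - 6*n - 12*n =2*d^3 + 4*d^2 + 2*d - 24*n^3 + n^2*(58*d + 54) + n*(-21*d^2 - 33*d - 12)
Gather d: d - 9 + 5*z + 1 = d + 5*z - 8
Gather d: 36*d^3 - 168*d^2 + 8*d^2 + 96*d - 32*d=36*d^3 - 160*d^2 + 64*d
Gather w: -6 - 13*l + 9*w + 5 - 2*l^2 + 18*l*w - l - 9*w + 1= -2*l^2 + 18*l*w - 14*l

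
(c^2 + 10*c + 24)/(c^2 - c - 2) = (c^2 + 10*c + 24)/(c^2 - c - 2)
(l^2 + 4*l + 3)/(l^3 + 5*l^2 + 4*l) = (l + 3)/(l*(l + 4))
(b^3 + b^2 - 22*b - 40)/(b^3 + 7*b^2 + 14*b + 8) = (b - 5)/(b + 1)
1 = 1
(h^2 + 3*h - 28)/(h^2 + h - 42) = (h - 4)/(h - 6)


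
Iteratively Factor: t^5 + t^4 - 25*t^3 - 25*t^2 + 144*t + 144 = (t - 3)*(t^4 + 4*t^3 - 13*t^2 - 64*t - 48) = (t - 4)*(t - 3)*(t^3 + 8*t^2 + 19*t + 12) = (t - 4)*(t - 3)*(t + 4)*(t^2 + 4*t + 3) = (t - 4)*(t - 3)*(t + 3)*(t + 4)*(t + 1)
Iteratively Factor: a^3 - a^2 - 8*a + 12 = (a - 2)*(a^2 + a - 6) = (a - 2)*(a + 3)*(a - 2)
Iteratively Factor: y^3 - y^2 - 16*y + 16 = (y + 4)*(y^2 - 5*y + 4) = (y - 1)*(y + 4)*(y - 4)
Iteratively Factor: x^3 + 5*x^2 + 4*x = (x)*(x^2 + 5*x + 4) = x*(x + 4)*(x + 1)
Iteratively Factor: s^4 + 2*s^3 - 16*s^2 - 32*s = (s - 4)*(s^3 + 6*s^2 + 8*s) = (s - 4)*(s + 2)*(s^2 + 4*s) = s*(s - 4)*(s + 2)*(s + 4)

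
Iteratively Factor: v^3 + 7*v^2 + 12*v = (v + 4)*(v^2 + 3*v) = v*(v + 4)*(v + 3)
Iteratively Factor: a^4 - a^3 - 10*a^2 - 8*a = (a - 4)*(a^3 + 3*a^2 + 2*a) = (a - 4)*(a + 2)*(a^2 + a) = (a - 4)*(a + 1)*(a + 2)*(a)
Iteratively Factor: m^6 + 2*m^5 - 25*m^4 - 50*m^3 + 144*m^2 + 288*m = (m + 4)*(m^5 - 2*m^4 - 17*m^3 + 18*m^2 + 72*m) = (m - 3)*(m + 4)*(m^4 + m^3 - 14*m^2 - 24*m) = (m - 4)*(m - 3)*(m + 4)*(m^3 + 5*m^2 + 6*m) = m*(m - 4)*(m - 3)*(m + 4)*(m^2 + 5*m + 6) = m*(m - 4)*(m - 3)*(m + 3)*(m + 4)*(m + 2)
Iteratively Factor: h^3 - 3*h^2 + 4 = (h - 2)*(h^2 - h - 2) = (h - 2)^2*(h + 1)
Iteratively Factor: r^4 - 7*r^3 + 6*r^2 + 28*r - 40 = (r + 2)*(r^3 - 9*r^2 + 24*r - 20) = (r - 5)*(r + 2)*(r^2 - 4*r + 4) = (r - 5)*(r - 2)*(r + 2)*(r - 2)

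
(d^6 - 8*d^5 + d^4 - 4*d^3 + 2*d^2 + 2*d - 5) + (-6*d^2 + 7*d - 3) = d^6 - 8*d^5 + d^4 - 4*d^3 - 4*d^2 + 9*d - 8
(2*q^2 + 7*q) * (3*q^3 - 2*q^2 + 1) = 6*q^5 + 17*q^4 - 14*q^3 + 2*q^2 + 7*q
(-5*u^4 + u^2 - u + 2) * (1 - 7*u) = 35*u^5 - 5*u^4 - 7*u^3 + 8*u^2 - 15*u + 2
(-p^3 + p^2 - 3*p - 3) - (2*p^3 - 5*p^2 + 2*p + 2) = -3*p^3 + 6*p^2 - 5*p - 5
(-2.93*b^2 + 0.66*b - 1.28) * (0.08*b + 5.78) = -0.2344*b^3 - 16.8826*b^2 + 3.7124*b - 7.3984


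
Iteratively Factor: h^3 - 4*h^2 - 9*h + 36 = (h - 3)*(h^2 - h - 12) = (h - 3)*(h + 3)*(h - 4)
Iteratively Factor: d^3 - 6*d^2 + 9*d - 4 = (d - 1)*(d^2 - 5*d + 4) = (d - 1)^2*(d - 4)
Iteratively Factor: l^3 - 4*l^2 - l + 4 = (l - 1)*(l^2 - 3*l - 4) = (l - 4)*(l - 1)*(l + 1)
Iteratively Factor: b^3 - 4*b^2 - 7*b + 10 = (b + 2)*(b^2 - 6*b + 5) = (b - 1)*(b + 2)*(b - 5)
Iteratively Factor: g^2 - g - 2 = (g + 1)*(g - 2)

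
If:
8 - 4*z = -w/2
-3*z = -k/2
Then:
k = 6*z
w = 8*z - 16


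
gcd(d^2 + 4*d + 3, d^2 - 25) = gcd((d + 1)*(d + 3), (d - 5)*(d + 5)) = 1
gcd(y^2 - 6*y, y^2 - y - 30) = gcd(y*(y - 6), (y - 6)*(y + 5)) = y - 6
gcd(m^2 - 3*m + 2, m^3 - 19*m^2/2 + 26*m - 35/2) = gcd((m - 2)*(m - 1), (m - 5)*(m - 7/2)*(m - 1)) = m - 1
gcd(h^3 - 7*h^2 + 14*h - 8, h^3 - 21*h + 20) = h^2 - 5*h + 4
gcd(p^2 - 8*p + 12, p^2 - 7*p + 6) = p - 6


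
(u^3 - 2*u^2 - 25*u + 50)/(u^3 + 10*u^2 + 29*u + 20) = (u^2 - 7*u + 10)/(u^2 + 5*u + 4)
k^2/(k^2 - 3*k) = k/(k - 3)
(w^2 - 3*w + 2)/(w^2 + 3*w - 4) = (w - 2)/(w + 4)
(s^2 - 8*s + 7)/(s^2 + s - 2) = (s - 7)/(s + 2)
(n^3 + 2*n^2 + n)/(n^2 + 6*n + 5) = n*(n + 1)/(n + 5)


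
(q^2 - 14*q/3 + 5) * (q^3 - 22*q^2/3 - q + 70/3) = q^5 - 12*q^4 + 344*q^3/9 - 26*q^2/3 - 1025*q/9 + 350/3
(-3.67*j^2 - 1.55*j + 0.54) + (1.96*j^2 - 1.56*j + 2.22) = -1.71*j^2 - 3.11*j + 2.76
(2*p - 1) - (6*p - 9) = 8 - 4*p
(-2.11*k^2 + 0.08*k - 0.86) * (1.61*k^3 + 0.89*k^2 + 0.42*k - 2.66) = -3.3971*k^5 - 1.7491*k^4 - 2.1996*k^3 + 4.8808*k^2 - 0.574*k + 2.2876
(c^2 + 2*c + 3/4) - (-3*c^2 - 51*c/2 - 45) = 4*c^2 + 55*c/2 + 183/4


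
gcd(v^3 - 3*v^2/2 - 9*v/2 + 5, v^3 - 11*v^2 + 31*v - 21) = v - 1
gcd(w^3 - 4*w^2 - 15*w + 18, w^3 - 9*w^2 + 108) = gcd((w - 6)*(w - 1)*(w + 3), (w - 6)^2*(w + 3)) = w^2 - 3*w - 18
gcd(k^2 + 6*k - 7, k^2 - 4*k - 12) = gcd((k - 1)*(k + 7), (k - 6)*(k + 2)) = 1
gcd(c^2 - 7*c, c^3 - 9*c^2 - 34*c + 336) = c - 7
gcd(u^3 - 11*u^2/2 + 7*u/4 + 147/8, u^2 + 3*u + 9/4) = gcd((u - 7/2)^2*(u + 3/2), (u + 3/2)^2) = u + 3/2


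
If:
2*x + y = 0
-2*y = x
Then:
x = 0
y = 0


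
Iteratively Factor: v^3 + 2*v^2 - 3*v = (v - 1)*(v^2 + 3*v) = v*(v - 1)*(v + 3)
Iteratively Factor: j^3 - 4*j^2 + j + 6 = (j + 1)*(j^2 - 5*j + 6) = (j - 2)*(j + 1)*(j - 3)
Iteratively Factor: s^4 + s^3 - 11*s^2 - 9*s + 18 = (s - 3)*(s^3 + 4*s^2 + s - 6) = (s - 3)*(s - 1)*(s^2 + 5*s + 6) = (s - 3)*(s - 1)*(s + 3)*(s + 2)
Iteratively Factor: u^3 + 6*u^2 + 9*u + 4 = (u + 1)*(u^2 + 5*u + 4) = (u + 1)^2*(u + 4)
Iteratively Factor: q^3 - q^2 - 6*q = (q - 3)*(q^2 + 2*q) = q*(q - 3)*(q + 2)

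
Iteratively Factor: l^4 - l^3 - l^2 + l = (l - 1)*(l^3 - l) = (l - 1)^2*(l^2 + l) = (l - 1)^2*(l + 1)*(l)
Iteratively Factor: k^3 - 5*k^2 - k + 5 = (k - 5)*(k^2 - 1) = (k - 5)*(k + 1)*(k - 1)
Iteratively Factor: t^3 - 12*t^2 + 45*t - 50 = (t - 5)*(t^2 - 7*t + 10) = (t - 5)*(t - 2)*(t - 5)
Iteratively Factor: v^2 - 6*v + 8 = (v - 2)*(v - 4)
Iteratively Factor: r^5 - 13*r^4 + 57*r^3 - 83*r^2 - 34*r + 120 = (r - 3)*(r^4 - 10*r^3 + 27*r^2 - 2*r - 40) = (r - 5)*(r - 3)*(r^3 - 5*r^2 + 2*r + 8) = (r - 5)*(r - 4)*(r - 3)*(r^2 - r - 2) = (r - 5)*(r - 4)*(r - 3)*(r - 2)*(r + 1)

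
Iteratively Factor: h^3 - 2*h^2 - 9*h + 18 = (h - 2)*(h^2 - 9) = (h - 3)*(h - 2)*(h + 3)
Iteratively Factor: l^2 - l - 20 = (l - 5)*(l + 4)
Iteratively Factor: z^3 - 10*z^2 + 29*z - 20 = (z - 5)*(z^2 - 5*z + 4) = (z - 5)*(z - 4)*(z - 1)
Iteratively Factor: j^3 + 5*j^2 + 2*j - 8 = (j + 2)*(j^2 + 3*j - 4) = (j + 2)*(j + 4)*(j - 1)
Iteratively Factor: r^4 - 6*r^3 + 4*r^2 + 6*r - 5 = (r - 5)*(r^3 - r^2 - r + 1) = (r - 5)*(r - 1)*(r^2 - 1) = (r - 5)*(r - 1)^2*(r + 1)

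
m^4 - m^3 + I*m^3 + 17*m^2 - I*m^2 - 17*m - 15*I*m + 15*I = (m - 1)*(m - 3*I)*(m - I)*(m + 5*I)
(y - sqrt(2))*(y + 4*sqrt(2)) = y^2 + 3*sqrt(2)*y - 8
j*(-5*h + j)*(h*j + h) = -5*h^2*j^2 - 5*h^2*j + h*j^3 + h*j^2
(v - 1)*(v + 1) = v^2 - 1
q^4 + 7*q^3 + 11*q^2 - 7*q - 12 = (q - 1)*(q + 1)*(q + 3)*(q + 4)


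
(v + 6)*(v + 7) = v^2 + 13*v + 42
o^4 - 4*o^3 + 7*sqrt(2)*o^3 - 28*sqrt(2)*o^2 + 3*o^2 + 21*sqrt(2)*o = o*(o - 3)*(o - 1)*(o + 7*sqrt(2))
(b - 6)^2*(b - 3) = b^3 - 15*b^2 + 72*b - 108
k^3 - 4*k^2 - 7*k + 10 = (k - 5)*(k - 1)*(k + 2)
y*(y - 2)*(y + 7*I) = y^3 - 2*y^2 + 7*I*y^2 - 14*I*y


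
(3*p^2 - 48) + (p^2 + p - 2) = 4*p^2 + p - 50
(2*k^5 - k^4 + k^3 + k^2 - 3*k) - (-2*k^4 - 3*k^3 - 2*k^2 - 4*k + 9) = 2*k^5 + k^4 + 4*k^3 + 3*k^2 + k - 9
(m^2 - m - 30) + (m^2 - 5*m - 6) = 2*m^2 - 6*m - 36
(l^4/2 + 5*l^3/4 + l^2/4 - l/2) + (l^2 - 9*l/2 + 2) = l^4/2 + 5*l^3/4 + 5*l^2/4 - 5*l + 2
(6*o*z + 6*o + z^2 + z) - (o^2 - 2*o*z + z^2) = -o^2 + 8*o*z + 6*o + z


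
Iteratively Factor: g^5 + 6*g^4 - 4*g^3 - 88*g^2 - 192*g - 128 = (g + 2)*(g^4 + 4*g^3 - 12*g^2 - 64*g - 64) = (g - 4)*(g + 2)*(g^3 + 8*g^2 + 20*g + 16) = (g - 4)*(g + 2)^2*(g^2 + 6*g + 8) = (g - 4)*(g + 2)^3*(g + 4)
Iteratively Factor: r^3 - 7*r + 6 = (r - 1)*(r^2 + r - 6) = (r - 2)*(r - 1)*(r + 3)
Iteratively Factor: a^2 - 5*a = (a - 5)*(a)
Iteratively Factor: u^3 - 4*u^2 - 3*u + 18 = (u + 2)*(u^2 - 6*u + 9) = (u - 3)*(u + 2)*(u - 3)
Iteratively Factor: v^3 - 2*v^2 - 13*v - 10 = (v + 2)*(v^2 - 4*v - 5) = (v + 1)*(v + 2)*(v - 5)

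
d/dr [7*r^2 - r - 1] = 14*r - 1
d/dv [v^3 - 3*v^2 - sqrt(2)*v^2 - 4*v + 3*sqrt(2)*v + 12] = 3*v^2 - 6*v - 2*sqrt(2)*v - 4 + 3*sqrt(2)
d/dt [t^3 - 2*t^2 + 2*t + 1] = 3*t^2 - 4*t + 2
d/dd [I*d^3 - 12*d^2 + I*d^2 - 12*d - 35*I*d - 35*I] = 3*I*d^2 + 2*d*(-12 + I) - 12 - 35*I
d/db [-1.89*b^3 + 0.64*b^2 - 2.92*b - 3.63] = -5.67*b^2 + 1.28*b - 2.92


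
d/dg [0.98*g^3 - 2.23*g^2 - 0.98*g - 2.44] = 2.94*g^2 - 4.46*g - 0.98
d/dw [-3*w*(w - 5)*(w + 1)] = -9*w^2 + 24*w + 15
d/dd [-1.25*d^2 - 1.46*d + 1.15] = -2.5*d - 1.46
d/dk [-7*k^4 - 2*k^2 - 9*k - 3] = -28*k^3 - 4*k - 9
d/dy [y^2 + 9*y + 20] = 2*y + 9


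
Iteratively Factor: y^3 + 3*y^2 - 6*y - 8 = (y - 2)*(y^2 + 5*y + 4) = (y - 2)*(y + 4)*(y + 1)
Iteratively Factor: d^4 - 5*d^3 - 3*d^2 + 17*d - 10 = (d - 1)*(d^3 - 4*d^2 - 7*d + 10) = (d - 5)*(d - 1)*(d^2 + d - 2) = (d - 5)*(d - 1)^2*(d + 2)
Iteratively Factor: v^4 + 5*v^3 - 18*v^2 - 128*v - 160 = (v + 4)*(v^3 + v^2 - 22*v - 40) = (v - 5)*(v + 4)*(v^2 + 6*v + 8) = (v - 5)*(v + 4)^2*(v + 2)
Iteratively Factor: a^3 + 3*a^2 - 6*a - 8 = (a + 4)*(a^2 - a - 2) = (a - 2)*(a + 4)*(a + 1)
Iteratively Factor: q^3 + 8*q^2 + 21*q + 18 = (q + 3)*(q^2 + 5*q + 6) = (q + 2)*(q + 3)*(q + 3)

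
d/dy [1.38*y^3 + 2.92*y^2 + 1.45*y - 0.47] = 4.14*y^2 + 5.84*y + 1.45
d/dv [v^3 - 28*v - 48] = 3*v^2 - 28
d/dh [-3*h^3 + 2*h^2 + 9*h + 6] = -9*h^2 + 4*h + 9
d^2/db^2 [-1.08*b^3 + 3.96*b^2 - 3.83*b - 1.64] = 7.92 - 6.48*b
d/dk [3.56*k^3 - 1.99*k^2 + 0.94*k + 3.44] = 10.68*k^2 - 3.98*k + 0.94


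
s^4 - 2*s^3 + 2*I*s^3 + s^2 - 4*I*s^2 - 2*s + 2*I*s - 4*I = (s - 2)*(s - I)*(s + I)*(s + 2*I)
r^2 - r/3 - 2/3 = (r - 1)*(r + 2/3)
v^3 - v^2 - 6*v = v*(v - 3)*(v + 2)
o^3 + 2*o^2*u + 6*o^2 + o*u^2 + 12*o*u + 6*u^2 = (o + 6)*(o + u)^2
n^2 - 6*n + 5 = (n - 5)*(n - 1)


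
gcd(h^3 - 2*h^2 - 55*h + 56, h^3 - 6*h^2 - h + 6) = h - 1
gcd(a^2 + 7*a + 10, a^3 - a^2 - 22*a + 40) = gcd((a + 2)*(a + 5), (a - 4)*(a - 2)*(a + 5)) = a + 5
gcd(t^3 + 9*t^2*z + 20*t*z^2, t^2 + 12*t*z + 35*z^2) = t + 5*z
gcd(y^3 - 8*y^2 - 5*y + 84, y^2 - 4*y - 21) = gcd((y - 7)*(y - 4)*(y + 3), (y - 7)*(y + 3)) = y^2 - 4*y - 21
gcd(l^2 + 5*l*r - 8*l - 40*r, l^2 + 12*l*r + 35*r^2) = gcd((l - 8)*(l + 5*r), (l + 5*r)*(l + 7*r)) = l + 5*r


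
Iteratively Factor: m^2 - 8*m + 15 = (m - 5)*(m - 3)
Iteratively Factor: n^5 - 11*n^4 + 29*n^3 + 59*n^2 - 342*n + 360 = (n - 4)*(n^4 - 7*n^3 + n^2 + 63*n - 90) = (n - 4)*(n + 3)*(n^3 - 10*n^2 + 31*n - 30) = (n - 4)*(n - 2)*(n + 3)*(n^2 - 8*n + 15) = (n - 5)*(n - 4)*(n - 2)*(n + 3)*(n - 3)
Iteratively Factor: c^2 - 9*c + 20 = (c - 5)*(c - 4)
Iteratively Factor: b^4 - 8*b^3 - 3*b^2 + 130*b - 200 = (b - 2)*(b^3 - 6*b^2 - 15*b + 100) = (b - 5)*(b - 2)*(b^2 - b - 20) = (b - 5)*(b - 2)*(b + 4)*(b - 5)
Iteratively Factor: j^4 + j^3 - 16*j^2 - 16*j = (j + 4)*(j^3 - 3*j^2 - 4*j) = (j - 4)*(j + 4)*(j^2 + j) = (j - 4)*(j + 1)*(j + 4)*(j)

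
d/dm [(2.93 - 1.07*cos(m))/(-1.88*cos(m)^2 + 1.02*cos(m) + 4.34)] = (2.0116*cos(m)^2 - 11.0168*cos(m) + 7.6324)*sin(m)/(3.5344*cos(m)^4 - 3.8352*cos(m)^3 - 15.278*cos(m)^2 + 8.8536*cos(m) + 18.8356)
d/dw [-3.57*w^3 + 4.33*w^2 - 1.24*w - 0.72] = -10.71*w^2 + 8.66*w - 1.24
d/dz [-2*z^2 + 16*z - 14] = 16 - 4*z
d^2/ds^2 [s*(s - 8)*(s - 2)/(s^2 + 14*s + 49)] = 6*(101*s - 238)/(s^4 + 28*s^3 + 294*s^2 + 1372*s + 2401)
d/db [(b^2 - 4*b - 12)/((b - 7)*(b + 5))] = 2*(b^2 - 23*b + 58)/(b^4 - 4*b^3 - 66*b^2 + 140*b + 1225)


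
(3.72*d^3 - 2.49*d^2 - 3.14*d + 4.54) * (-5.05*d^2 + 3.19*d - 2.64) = -18.786*d^5 + 24.4413*d^4 - 1.9069*d^3 - 26.37*d^2 + 22.7722*d - 11.9856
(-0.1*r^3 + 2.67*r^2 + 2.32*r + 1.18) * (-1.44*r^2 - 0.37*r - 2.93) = 0.144*r^5 - 3.8078*r^4 - 4.0357*r^3 - 10.3807*r^2 - 7.2342*r - 3.4574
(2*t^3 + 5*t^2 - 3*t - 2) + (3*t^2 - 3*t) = 2*t^3 + 8*t^2 - 6*t - 2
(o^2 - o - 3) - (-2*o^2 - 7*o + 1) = 3*o^2 + 6*o - 4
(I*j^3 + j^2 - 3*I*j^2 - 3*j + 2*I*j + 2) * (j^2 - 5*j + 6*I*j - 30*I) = I*j^5 - 5*j^4 - 8*I*j^4 + 40*j^3 + 23*I*j^3 - 85*j^2 - 58*I*j^2 + 50*j + 102*I*j - 60*I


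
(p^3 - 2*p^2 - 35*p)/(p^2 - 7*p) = p + 5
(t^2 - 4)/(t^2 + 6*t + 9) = (t^2 - 4)/(t^2 + 6*t + 9)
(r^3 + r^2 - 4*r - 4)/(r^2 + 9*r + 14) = (r^2 - r - 2)/(r + 7)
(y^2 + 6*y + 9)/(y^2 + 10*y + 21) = (y + 3)/(y + 7)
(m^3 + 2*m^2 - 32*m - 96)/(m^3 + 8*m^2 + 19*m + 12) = (m^2 - 2*m - 24)/(m^2 + 4*m + 3)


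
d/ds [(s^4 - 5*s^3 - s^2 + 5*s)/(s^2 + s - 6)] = 2*(s^5 - s^4 - 17*s^3 + 42*s^2 + 6*s - 15)/(s^4 + 2*s^3 - 11*s^2 - 12*s + 36)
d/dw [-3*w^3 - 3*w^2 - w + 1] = -9*w^2 - 6*w - 1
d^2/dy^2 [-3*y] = 0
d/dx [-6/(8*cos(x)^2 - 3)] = -48*sin(2*x)/(4*cos(2*x) + 1)^2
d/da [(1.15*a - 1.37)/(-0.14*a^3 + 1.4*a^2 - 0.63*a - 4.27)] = (0.322*a^3 - 2.1854*a^2 + 3.836*a - 5.7736)/(0.0196*a^6 - 0.392*a^5 + 2.1364*a^4 - 0.5684*a^3 - 11.5591*a^2 + 5.3802*a + 18.2329)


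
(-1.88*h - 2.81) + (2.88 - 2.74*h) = 0.0699999999999998 - 4.62*h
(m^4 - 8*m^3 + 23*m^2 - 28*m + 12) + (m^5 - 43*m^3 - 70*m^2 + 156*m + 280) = m^5 + m^4 - 51*m^3 - 47*m^2 + 128*m + 292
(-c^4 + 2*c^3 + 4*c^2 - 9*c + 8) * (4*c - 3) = -4*c^5 + 11*c^4 + 10*c^3 - 48*c^2 + 59*c - 24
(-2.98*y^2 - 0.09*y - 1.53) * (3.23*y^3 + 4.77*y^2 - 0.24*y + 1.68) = -9.6254*y^5 - 14.5053*y^4 - 4.656*y^3 - 12.2829*y^2 + 0.216*y - 2.5704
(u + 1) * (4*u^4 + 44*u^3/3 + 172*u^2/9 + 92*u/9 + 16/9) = 4*u^5 + 56*u^4/3 + 304*u^3/9 + 88*u^2/3 + 12*u + 16/9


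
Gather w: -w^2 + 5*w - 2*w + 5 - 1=-w^2 + 3*w + 4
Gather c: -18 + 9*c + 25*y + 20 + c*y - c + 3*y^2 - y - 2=c*(y + 8) + 3*y^2 + 24*y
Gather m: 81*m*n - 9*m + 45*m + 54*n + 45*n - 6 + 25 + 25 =m*(81*n + 36) + 99*n + 44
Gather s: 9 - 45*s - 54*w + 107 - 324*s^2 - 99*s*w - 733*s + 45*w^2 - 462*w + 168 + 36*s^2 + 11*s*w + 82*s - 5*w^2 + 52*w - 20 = -288*s^2 + s*(-88*w - 696) + 40*w^2 - 464*w + 264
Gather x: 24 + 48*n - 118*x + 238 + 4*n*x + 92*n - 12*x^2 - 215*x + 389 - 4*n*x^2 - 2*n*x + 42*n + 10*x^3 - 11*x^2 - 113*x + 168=182*n + 10*x^3 + x^2*(-4*n - 23) + x*(2*n - 446) + 819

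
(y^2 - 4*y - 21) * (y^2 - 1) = y^4 - 4*y^3 - 22*y^2 + 4*y + 21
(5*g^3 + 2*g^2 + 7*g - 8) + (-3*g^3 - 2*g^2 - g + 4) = 2*g^3 + 6*g - 4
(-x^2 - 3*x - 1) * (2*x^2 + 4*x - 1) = -2*x^4 - 10*x^3 - 13*x^2 - x + 1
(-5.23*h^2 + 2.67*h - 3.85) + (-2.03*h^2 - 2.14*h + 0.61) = -7.26*h^2 + 0.53*h - 3.24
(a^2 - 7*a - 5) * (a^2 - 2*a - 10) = a^4 - 9*a^3 - a^2 + 80*a + 50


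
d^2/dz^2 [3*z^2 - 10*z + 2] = 6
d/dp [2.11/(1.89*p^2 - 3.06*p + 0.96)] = (6.4566 - 7.9758*p)/(1.89*p^2 - 3.06*p + 0.96)^2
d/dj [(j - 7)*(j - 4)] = 2*j - 11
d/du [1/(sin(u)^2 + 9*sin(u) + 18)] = -(2*sin(u) + 9)*cos(u)/(sin(u)^2 + 9*sin(u) + 18)^2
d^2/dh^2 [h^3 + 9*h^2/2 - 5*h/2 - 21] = 6*h + 9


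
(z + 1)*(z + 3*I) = z^2 + z + 3*I*z + 3*I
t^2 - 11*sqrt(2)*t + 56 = (t - 7*sqrt(2))*(t - 4*sqrt(2))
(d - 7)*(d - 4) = d^2 - 11*d + 28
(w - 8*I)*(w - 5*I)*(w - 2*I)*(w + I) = w^4 - 14*I*w^3 - 51*w^2 + 14*I*w - 80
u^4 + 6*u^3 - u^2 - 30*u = u*(u - 2)*(u + 3)*(u + 5)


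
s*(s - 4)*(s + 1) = s^3 - 3*s^2 - 4*s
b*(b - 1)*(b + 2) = b^3 + b^2 - 2*b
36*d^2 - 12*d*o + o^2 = (-6*d + o)^2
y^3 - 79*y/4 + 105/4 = (y - 7/2)*(y - 3/2)*(y + 5)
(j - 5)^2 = j^2 - 10*j + 25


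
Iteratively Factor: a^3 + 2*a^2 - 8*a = (a - 2)*(a^2 + 4*a) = (a - 2)*(a + 4)*(a)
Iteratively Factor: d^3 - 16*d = (d)*(d^2 - 16) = d*(d - 4)*(d + 4)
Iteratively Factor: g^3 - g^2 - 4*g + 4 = (g - 1)*(g^2 - 4) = (g - 1)*(g + 2)*(g - 2)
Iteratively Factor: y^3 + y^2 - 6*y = (y - 2)*(y^2 + 3*y) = (y - 2)*(y + 3)*(y)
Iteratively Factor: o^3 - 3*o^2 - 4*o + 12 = (o - 3)*(o^2 - 4) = (o - 3)*(o - 2)*(o + 2)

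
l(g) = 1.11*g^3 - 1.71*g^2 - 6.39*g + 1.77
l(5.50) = 99.57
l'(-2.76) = 28.42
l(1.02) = -5.35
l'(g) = 3.33*g^2 - 3.42*g - 6.39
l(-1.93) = -0.25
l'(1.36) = -4.88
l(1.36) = -7.29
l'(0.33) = -7.16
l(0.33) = -0.49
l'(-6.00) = 134.01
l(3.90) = 16.68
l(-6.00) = -261.21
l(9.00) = 614.94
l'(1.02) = -6.41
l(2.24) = -8.65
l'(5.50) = 75.53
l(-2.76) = -16.96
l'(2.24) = 2.66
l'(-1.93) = 12.61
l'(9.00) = 232.56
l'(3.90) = 30.92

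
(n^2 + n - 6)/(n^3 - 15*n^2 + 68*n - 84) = (n + 3)/(n^2 - 13*n + 42)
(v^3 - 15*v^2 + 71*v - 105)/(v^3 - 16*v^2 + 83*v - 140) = (v - 3)/(v - 4)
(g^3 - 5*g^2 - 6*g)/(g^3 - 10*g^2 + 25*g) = (g^2 - 5*g - 6)/(g^2 - 10*g + 25)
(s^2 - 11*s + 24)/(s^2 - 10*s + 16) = (s - 3)/(s - 2)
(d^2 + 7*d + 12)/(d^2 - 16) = (d + 3)/(d - 4)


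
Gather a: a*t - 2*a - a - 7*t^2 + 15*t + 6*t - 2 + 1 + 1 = a*(t - 3) - 7*t^2 + 21*t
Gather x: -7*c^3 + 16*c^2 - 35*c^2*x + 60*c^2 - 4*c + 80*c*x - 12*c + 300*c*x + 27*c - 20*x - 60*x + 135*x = -7*c^3 + 76*c^2 + 11*c + x*(-35*c^2 + 380*c + 55)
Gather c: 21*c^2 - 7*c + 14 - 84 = 21*c^2 - 7*c - 70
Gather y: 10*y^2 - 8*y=10*y^2 - 8*y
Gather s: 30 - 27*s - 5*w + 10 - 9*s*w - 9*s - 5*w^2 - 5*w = s*(-9*w - 36) - 5*w^2 - 10*w + 40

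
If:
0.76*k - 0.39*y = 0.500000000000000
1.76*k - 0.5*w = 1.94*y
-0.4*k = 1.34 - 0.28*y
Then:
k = 11.67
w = -42.17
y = 21.45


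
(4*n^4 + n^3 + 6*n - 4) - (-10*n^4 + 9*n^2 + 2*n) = 14*n^4 + n^3 - 9*n^2 + 4*n - 4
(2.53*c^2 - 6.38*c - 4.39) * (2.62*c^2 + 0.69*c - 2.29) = 6.6286*c^4 - 14.9699*c^3 - 21.6977*c^2 + 11.5811*c + 10.0531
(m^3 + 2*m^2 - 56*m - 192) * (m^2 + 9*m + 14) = m^5 + 11*m^4 - 24*m^3 - 668*m^2 - 2512*m - 2688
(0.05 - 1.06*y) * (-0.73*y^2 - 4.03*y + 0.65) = 0.7738*y^3 + 4.2353*y^2 - 0.8905*y + 0.0325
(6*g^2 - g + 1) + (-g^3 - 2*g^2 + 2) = -g^3 + 4*g^2 - g + 3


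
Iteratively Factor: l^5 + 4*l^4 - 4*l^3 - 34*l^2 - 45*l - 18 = (l + 3)*(l^4 + l^3 - 7*l^2 - 13*l - 6) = (l - 3)*(l + 3)*(l^3 + 4*l^2 + 5*l + 2) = (l - 3)*(l + 1)*(l + 3)*(l^2 + 3*l + 2) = (l - 3)*(l + 1)*(l + 2)*(l + 3)*(l + 1)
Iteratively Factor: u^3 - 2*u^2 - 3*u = (u - 3)*(u^2 + u) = u*(u - 3)*(u + 1)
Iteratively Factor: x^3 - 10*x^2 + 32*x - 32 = (x - 4)*(x^2 - 6*x + 8) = (x - 4)^2*(x - 2)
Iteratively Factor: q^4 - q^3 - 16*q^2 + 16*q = (q)*(q^3 - q^2 - 16*q + 16) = q*(q + 4)*(q^2 - 5*q + 4) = q*(q - 4)*(q + 4)*(q - 1)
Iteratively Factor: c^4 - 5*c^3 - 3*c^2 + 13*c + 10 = (c + 1)*(c^3 - 6*c^2 + 3*c + 10) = (c + 1)^2*(c^2 - 7*c + 10) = (c - 2)*(c + 1)^2*(c - 5)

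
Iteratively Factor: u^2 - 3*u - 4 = (u + 1)*(u - 4)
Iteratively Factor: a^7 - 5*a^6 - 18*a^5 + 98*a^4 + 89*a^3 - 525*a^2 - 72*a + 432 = (a - 3)*(a^6 - 2*a^5 - 24*a^4 + 26*a^3 + 167*a^2 - 24*a - 144) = (a - 4)*(a - 3)*(a^5 + 2*a^4 - 16*a^3 - 38*a^2 + 15*a + 36) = (a - 4)*(a - 3)*(a + 3)*(a^4 - a^3 - 13*a^2 + a + 12) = (a - 4)^2*(a - 3)*(a + 3)*(a^3 + 3*a^2 - a - 3) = (a - 4)^2*(a - 3)*(a + 3)^2*(a^2 - 1) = (a - 4)^2*(a - 3)*(a + 1)*(a + 3)^2*(a - 1)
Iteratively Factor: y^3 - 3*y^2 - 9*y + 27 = (y - 3)*(y^2 - 9) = (y - 3)^2*(y + 3)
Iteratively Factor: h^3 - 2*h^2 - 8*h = (h - 4)*(h^2 + 2*h) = h*(h - 4)*(h + 2)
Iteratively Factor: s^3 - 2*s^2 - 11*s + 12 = (s - 1)*(s^2 - s - 12) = (s - 1)*(s + 3)*(s - 4)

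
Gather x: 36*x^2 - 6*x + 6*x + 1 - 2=36*x^2 - 1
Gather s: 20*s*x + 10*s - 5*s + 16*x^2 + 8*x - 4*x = s*(20*x + 5) + 16*x^2 + 4*x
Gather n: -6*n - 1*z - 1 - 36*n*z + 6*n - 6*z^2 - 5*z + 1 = -36*n*z - 6*z^2 - 6*z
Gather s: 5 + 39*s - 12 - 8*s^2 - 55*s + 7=-8*s^2 - 16*s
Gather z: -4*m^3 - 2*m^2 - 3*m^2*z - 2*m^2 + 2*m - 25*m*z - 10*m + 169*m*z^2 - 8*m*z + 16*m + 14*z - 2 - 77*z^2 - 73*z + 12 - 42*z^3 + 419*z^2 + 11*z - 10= -4*m^3 - 4*m^2 + 8*m - 42*z^3 + z^2*(169*m + 342) + z*(-3*m^2 - 33*m - 48)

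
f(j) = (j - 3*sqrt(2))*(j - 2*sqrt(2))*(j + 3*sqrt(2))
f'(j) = (j - 3*sqrt(2))*(j - 2*sqrt(2)) + (j - 3*sqrt(2))*(j + 3*sqrt(2)) + (j - 2*sqrt(2))*(j + 3*sqrt(2))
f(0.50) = 41.33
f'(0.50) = -20.08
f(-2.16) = 66.52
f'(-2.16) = 8.22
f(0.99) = 31.29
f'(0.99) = -20.66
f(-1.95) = 67.84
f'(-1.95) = 4.44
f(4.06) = -1.87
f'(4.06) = 8.48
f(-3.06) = 50.85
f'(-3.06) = 27.40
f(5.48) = 31.90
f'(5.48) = 41.09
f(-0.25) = 55.22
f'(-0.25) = -16.40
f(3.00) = -1.54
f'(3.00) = -7.97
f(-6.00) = -158.91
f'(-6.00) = 123.94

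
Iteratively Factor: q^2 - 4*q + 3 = (q - 3)*(q - 1)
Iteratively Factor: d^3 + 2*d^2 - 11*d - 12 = (d + 1)*(d^2 + d - 12) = (d - 3)*(d + 1)*(d + 4)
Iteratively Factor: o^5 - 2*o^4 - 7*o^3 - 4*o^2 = (o + 1)*(o^4 - 3*o^3 - 4*o^2) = (o + 1)^2*(o^3 - 4*o^2) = (o - 4)*(o + 1)^2*(o^2) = o*(o - 4)*(o + 1)^2*(o)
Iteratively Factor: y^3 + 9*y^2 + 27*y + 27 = (y + 3)*(y^2 + 6*y + 9) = (y + 3)^2*(y + 3)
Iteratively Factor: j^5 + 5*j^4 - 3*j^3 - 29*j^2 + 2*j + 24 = (j - 2)*(j^4 + 7*j^3 + 11*j^2 - 7*j - 12) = (j - 2)*(j + 4)*(j^3 + 3*j^2 - j - 3) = (j - 2)*(j + 3)*(j + 4)*(j^2 - 1) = (j - 2)*(j + 1)*(j + 3)*(j + 4)*(j - 1)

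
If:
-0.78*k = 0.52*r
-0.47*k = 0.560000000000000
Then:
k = -1.19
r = 1.79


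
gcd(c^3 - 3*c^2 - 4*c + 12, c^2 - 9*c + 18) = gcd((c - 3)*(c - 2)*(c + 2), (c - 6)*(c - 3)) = c - 3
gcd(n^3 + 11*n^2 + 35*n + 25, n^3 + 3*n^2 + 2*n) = n + 1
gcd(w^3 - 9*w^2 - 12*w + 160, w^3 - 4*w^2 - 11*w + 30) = w - 5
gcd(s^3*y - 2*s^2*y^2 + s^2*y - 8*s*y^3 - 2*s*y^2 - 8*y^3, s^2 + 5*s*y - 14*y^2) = 1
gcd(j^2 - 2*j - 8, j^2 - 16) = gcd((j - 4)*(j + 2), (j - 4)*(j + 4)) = j - 4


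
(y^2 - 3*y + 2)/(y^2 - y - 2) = (y - 1)/(y + 1)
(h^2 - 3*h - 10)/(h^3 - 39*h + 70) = (h + 2)/(h^2 + 5*h - 14)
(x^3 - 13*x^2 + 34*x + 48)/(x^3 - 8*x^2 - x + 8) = (x - 6)/(x - 1)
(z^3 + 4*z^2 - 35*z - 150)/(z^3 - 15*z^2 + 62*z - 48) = (z^2 + 10*z + 25)/(z^2 - 9*z + 8)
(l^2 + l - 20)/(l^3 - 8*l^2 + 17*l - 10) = (l^2 + l - 20)/(l^3 - 8*l^2 + 17*l - 10)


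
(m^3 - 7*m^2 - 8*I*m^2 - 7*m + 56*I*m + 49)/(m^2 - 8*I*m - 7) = m - 7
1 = 1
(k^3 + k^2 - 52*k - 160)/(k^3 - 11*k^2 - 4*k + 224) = (k + 5)/(k - 7)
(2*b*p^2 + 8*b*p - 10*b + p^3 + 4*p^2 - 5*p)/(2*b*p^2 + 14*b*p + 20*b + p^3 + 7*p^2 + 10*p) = (p - 1)/(p + 2)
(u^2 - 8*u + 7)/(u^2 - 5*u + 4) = (u - 7)/(u - 4)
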